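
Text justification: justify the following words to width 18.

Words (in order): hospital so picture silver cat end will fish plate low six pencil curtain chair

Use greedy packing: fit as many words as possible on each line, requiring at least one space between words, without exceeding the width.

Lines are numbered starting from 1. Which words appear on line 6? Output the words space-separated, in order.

Line 1: ['hospital', 'so'] (min_width=11, slack=7)
Line 2: ['picture', 'silver', 'cat'] (min_width=18, slack=0)
Line 3: ['end', 'will', 'fish'] (min_width=13, slack=5)
Line 4: ['plate', 'low', 'six'] (min_width=13, slack=5)
Line 5: ['pencil', 'curtain'] (min_width=14, slack=4)
Line 6: ['chair'] (min_width=5, slack=13)

Answer: chair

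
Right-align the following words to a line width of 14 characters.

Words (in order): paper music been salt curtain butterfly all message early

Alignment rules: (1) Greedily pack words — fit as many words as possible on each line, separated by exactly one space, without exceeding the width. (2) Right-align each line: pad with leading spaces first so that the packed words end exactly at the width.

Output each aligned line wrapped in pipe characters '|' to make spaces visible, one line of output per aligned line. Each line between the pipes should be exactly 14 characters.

Line 1: ['paper', 'music'] (min_width=11, slack=3)
Line 2: ['been', 'salt'] (min_width=9, slack=5)
Line 3: ['curtain'] (min_width=7, slack=7)
Line 4: ['butterfly', 'all'] (min_width=13, slack=1)
Line 5: ['message', 'early'] (min_width=13, slack=1)

Answer: |   paper music|
|     been salt|
|       curtain|
| butterfly all|
| message early|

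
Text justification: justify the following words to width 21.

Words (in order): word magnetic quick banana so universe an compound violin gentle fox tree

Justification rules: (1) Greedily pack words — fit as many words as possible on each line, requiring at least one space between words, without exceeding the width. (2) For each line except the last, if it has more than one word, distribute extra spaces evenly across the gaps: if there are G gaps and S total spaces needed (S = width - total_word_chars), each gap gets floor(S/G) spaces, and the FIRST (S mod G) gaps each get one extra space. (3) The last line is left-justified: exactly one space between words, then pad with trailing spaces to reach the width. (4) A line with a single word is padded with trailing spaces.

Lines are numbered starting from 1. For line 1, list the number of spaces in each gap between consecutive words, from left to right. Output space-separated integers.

Answer: 2 2

Derivation:
Line 1: ['word', 'magnetic', 'quick'] (min_width=19, slack=2)
Line 2: ['banana', 'so', 'universe', 'an'] (min_width=21, slack=0)
Line 3: ['compound', 'violin'] (min_width=15, slack=6)
Line 4: ['gentle', 'fox', 'tree'] (min_width=15, slack=6)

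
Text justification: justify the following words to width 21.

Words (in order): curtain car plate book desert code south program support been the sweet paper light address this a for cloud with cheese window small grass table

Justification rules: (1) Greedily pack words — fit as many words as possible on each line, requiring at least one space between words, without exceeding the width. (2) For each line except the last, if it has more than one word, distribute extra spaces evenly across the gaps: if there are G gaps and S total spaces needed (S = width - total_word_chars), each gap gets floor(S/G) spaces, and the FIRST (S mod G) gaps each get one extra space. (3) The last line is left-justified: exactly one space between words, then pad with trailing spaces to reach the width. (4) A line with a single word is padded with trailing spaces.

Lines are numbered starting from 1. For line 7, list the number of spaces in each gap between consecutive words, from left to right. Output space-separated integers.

Answer: 3 2

Derivation:
Line 1: ['curtain', 'car', 'plate'] (min_width=17, slack=4)
Line 2: ['book', 'desert', 'code'] (min_width=16, slack=5)
Line 3: ['south', 'program', 'support'] (min_width=21, slack=0)
Line 4: ['been', 'the', 'sweet', 'paper'] (min_width=20, slack=1)
Line 5: ['light', 'address', 'this', 'a'] (min_width=20, slack=1)
Line 6: ['for', 'cloud', 'with', 'cheese'] (min_width=21, slack=0)
Line 7: ['window', 'small', 'grass'] (min_width=18, slack=3)
Line 8: ['table'] (min_width=5, slack=16)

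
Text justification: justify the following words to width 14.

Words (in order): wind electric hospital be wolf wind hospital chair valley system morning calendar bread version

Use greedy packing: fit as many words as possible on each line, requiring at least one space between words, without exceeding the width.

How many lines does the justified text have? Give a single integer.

Answer: 8

Derivation:
Line 1: ['wind', 'electric'] (min_width=13, slack=1)
Line 2: ['hospital', 'be'] (min_width=11, slack=3)
Line 3: ['wolf', 'wind'] (min_width=9, slack=5)
Line 4: ['hospital', 'chair'] (min_width=14, slack=0)
Line 5: ['valley', 'system'] (min_width=13, slack=1)
Line 6: ['morning'] (min_width=7, slack=7)
Line 7: ['calendar', 'bread'] (min_width=14, slack=0)
Line 8: ['version'] (min_width=7, slack=7)
Total lines: 8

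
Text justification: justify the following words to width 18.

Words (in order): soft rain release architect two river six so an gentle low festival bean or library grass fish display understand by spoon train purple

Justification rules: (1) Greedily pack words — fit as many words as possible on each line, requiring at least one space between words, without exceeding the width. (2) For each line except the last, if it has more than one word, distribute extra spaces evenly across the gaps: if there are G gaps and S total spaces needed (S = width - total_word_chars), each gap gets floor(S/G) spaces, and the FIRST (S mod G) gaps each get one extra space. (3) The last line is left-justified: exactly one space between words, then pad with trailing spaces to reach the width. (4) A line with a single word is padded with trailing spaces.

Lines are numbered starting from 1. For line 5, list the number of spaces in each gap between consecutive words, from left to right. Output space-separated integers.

Line 1: ['soft', 'rain', 'release'] (min_width=17, slack=1)
Line 2: ['architect', 'two'] (min_width=13, slack=5)
Line 3: ['river', 'six', 'so', 'an'] (min_width=15, slack=3)
Line 4: ['gentle', 'low'] (min_width=10, slack=8)
Line 5: ['festival', 'bean', 'or'] (min_width=16, slack=2)
Line 6: ['library', 'grass', 'fish'] (min_width=18, slack=0)
Line 7: ['display', 'understand'] (min_width=18, slack=0)
Line 8: ['by', 'spoon', 'train'] (min_width=14, slack=4)
Line 9: ['purple'] (min_width=6, slack=12)

Answer: 2 2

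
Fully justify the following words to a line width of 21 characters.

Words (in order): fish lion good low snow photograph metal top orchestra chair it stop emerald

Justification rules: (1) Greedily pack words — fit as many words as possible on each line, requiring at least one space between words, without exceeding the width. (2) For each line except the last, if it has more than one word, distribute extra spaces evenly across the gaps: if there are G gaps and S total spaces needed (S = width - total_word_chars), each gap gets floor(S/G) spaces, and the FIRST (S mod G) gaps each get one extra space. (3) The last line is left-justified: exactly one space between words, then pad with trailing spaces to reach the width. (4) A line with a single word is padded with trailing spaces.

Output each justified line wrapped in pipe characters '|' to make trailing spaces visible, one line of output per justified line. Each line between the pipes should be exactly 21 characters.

Answer: |fish  lion  good  low|
|snow photograph metal|
|top  orchestra  chair|
|it stop emerald      |

Derivation:
Line 1: ['fish', 'lion', 'good', 'low'] (min_width=18, slack=3)
Line 2: ['snow', 'photograph', 'metal'] (min_width=21, slack=0)
Line 3: ['top', 'orchestra', 'chair'] (min_width=19, slack=2)
Line 4: ['it', 'stop', 'emerald'] (min_width=15, slack=6)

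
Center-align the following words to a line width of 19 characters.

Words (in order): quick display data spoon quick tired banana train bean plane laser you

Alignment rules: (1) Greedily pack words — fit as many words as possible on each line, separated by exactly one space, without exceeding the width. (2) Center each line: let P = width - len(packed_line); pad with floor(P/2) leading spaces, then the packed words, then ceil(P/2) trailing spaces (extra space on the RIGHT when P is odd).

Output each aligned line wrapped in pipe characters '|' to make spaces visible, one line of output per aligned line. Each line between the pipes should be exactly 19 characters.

Answer: |quick display data |
| spoon quick tired |
| banana train bean |
|  plane laser you  |

Derivation:
Line 1: ['quick', 'display', 'data'] (min_width=18, slack=1)
Line 2: ['spoon', 'quick', 'tired'] (min_width=17, slack=2)
Line 3: ['banana', 'train', 'bean'] (min_width=17, slack=2)
Line 4: ['plane', 'laser', 'you'] (min_width=15, slack=4)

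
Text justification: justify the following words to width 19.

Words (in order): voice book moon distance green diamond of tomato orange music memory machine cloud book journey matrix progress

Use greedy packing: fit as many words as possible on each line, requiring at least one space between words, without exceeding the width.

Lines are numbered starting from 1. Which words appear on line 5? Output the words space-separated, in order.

Answer: machine cloud book

Derivation:
Line 1: ['voice', 'book', 'moon'] (min_width=15, slack=4)
Line 2: ['distance', 'green'] (min_width=14, slack=5)
Line 3: ['diamond', 'of', 'tomato'] (min_width=17, slack=2)
Line 4: ['orange', 'music', 'memory'] (min_width=19, slack=0)
Line 5: ['machine', 'cloud', 'book'] (min_width=18, slack=1)
Line 6: ['journey', 'matrix'] (min_width=14, slack=5)
Line 7: ['progress'] (min_width=8, slack=11)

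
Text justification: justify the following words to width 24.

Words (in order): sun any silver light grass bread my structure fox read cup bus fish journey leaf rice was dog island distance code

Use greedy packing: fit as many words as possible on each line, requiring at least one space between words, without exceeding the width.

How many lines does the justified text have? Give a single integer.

Answer: 5

Derivation:
Line 1: ['sun', 'any', 'silver', 'light'] (min_width=20, slack=4)
Line 2: ['grass', 'bread', 'my', 'structure'] (min_width=24, slack=0)
Line 3: ['fox', 'read', 'cup', 'bus', 'fish'] (min_width=21, slack=3)
Line 4: ['journey', 'leaf', 'rice', 'was'] (min_width=21, slack=3)
Line 5: ['dog', 'island', 'distance', 'code'] (min_width=24, slack=0)
Total lines: 5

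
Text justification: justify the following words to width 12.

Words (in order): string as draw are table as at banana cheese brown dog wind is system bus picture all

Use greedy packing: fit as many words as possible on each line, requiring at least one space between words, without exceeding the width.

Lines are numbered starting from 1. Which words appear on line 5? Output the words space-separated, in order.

Answer: cheese brown

Derivation:
Line 1: ['string', 'as'] (min_width=9, slack=3)
Line 2: ['draw', 'are'] (min_width=8, slack=4)
Line 3: ['table', 'as', 'at'] (min_width=11, slack=1)
Line 4: ['banana'] (min_width=6, slack=6)
Line 5: ['cheese', 'brown'] (min_width=12, slack=0)
Line 6: ['dog', 'wind', 'is'] (min_width=11, slack=1)
Line 7: ['system', 'bus'] (min_width=10, slack=2)
Line 8: ['picture', 'all'] (min_width=11, slack=1)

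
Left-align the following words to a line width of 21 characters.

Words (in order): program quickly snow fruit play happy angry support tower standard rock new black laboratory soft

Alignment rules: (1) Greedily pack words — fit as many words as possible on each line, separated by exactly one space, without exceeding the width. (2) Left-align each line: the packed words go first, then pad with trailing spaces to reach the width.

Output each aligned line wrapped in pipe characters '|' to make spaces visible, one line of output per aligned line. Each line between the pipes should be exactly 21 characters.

Answer: |program quickly snow |
|fruit play happy     |
|angry support tower  |
|standard rock new    |
|black laboratory soft|

Derivation:
Line 1: ['program', 'quickly', 'snow'] (min_width=20, slack=1)
Line 2: ['fruit', 'play', 'happy'] (min_width=16, slack=5)
Line 3: ['angry', 'support', 'tower'] (min_width=19, slack=2)
Line 4: ['standard', 'rock', 'new'] (min_width=17, slack=4)
Line 5: ['black', 'laboratory', 'soft'] (min_width=21, slack=0)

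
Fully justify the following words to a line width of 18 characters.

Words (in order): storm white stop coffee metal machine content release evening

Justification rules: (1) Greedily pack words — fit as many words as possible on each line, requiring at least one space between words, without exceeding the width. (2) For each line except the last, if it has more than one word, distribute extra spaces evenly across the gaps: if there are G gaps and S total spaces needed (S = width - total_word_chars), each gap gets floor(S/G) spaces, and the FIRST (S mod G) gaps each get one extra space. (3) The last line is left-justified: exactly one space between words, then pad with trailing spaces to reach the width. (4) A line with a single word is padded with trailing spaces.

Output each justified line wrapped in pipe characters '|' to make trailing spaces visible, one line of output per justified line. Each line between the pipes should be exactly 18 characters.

Line 1: ['storm', 'white', 'stop'] (min_width=16, slack=2)
Line 2: ['coffee', 'metal'] (min_width=12, slack=6)
Line 3: ['machine', 'content'] (min_width=15, slack=3)
Line 4: ['release', 'evening'] (min_width=15, slack=3)

Answer: |storm  white  stop|
|coffee       metal|
|machine    content|
|release evening   |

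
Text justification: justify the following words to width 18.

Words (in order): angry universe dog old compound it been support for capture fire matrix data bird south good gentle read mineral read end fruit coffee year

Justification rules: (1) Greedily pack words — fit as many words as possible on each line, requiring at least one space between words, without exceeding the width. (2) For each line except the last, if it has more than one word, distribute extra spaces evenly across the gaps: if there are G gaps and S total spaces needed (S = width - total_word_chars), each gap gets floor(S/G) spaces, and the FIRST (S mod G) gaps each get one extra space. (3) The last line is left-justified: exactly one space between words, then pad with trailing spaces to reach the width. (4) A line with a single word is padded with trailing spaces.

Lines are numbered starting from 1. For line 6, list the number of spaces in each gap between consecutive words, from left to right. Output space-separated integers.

Line 1: ['angry', 'universe', 'dog'] (min_width=18, slack=0)
Line 2: ['old', 'compound', 'it'] (min_width=15, slack=3)
Line 3: ['been', 'support', 'for'] (min_width=16, slack=2)
Line 4: ['capture', 'fire'] (min_width=12, slack=6)
Line 5: ['matrix', 'data', 'bird'] (min_width=16, slack=2)
Line 6: ['south', 'good', 'gentle'] (min_width=17, slack=1)
Line 7: ['read', 'mineral', 'read'] (min_width=17, slack=1)
Line 8: ['end', 'fruit', 'coffee'] (min_width=16, slack=2)
Line 9: ['year'] (min_width=4, slack=14)

Answer: 2 1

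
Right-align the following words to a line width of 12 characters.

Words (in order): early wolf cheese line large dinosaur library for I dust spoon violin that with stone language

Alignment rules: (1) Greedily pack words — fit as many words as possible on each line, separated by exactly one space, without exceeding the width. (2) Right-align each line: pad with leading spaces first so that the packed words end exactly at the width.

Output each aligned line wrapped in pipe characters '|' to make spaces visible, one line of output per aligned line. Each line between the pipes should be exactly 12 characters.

Answer: |  early wolf|
| cheese line|
|       large|
|    dinosaur|
| library for|
|I dust spoon|
| violin that|
|  with stone|
|    language|

Derivation:
Line 1: ['early', 'wolf'] (min_width=10, slack=2)
Line 2: ['cheese', 'line'] (min_width=11, slack=1)
Line 3: ['large'] (min_width=5, slack=7)
Line 4: ['dinosaur'] (min_width=8, slack=4)
Line 5: ['library', 'for'] (min_width=11, slack=1)
Line 6: ['I', 'dust', 'spoon'] (min_width=12, slack=0)
Line 7: ['violin', 'that'] (min_width=11, slack=1)
Line 8: ['with', 'stone'] (min_width=10, slack=2)
Line 9: ['language'] (min_width=8, slack=4)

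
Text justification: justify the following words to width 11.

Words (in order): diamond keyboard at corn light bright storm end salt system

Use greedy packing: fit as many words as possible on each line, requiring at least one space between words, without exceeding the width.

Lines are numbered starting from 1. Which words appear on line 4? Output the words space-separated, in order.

Answer: bright

Derivation:
Line 1: ['diamond'] (min_width=7, slack=4)
Line 2: ['keyboard', 'at'] (min_width=11, slack=0)
Line 3: ['corn', 'light'] (min_width=10, slack=1)
Line 4: ['bright'] (min_width=6, slack=5)
Line 5: ['storm', 'end'] (min_width=9, slack=2)
Line 6: ['salt', 'system'] (min_width=11, slack=0)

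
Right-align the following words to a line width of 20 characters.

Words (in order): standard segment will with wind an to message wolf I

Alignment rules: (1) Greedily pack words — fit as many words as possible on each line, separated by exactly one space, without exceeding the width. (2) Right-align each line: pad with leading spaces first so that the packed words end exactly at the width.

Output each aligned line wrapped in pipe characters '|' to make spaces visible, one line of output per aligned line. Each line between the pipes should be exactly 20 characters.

Line 1: ['standard', 'segment'] (min_width=16, slack=4)
Line 2: ['will', 'with', 'wind', 'an', 'to'] (min_width=20, slack=0)
Line 3: ['message', 'wolf', 'I'] (min_width=14, slack=6)

Answer: |    standard segment|
|will with wind an to|
|      message wolf I|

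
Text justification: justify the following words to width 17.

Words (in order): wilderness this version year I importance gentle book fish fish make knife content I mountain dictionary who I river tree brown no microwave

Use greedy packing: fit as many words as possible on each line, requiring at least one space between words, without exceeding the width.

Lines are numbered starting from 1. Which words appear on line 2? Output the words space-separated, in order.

Answer: version year I

Derivation:
Line 1: ['wilderness', 'this'] (min_width=15, slack=2)
Line 2: ['version', 'year', 'I'] (min_width=14, slack=3)
Line 3: ['importance', 'gentle'] (min_width=17, slack=0)
Line 4: ['book', 'fish', 'fish'] (min_width=14, slack=3)
Line 5: ['make', 'knife'] (min_width=10, slack=7)
Line 6: ['content', 'I'] (min_width=9, slack=8)
Line 7: ['mountain'] (min_width=8, slack=9)
Line 8: ['dictionary', 'who', 'I'] (min_width=16, slack=1)
Line 9: ['river', 'tree', 'brown'] (min_width=16, slack=1)
Line 10: ['no', 'microwave'] (min_width=12, slack=5)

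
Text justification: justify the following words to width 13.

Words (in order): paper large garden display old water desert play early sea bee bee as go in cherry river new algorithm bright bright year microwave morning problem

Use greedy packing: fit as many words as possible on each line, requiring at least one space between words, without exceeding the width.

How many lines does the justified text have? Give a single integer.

Line 1: ['paper', 'large'] (min_width=11, slack=2)
Line 2: ['garden'] (min_width=6, slack=7)
Line 3: ['display', 'old'] (min_width=11, slack=2)
Line 4: ['water', 'desert'] (min_width=12, slack=1)
Line 5: ['play', 'early'] (min_width=10, slack=3)
Line 6: ['sea', 'bee', 'bee'] (min_width=11, slack=2)
Line 7: ['as', 'go', 'in'] (min_width=8, slack=5)
Line 8: ['cherry', 'river'] (min_width=12, slack=1)
Line 9: ['new', 'algorithm'] (min_width=13, slack=0)
Line 10: ['bright', 'bright'] (min_width=13, slack=0)
Line 11: ['year'] (min_width=4, slack=9)
Line 12: ['microwave'] (min_width=9, slack=4)
Line 13: ['morning'] (min_width=7, slack=6)
Line 14: ['problem'] (min_width=7, slack=6)
Total lines: 14

Answer: 14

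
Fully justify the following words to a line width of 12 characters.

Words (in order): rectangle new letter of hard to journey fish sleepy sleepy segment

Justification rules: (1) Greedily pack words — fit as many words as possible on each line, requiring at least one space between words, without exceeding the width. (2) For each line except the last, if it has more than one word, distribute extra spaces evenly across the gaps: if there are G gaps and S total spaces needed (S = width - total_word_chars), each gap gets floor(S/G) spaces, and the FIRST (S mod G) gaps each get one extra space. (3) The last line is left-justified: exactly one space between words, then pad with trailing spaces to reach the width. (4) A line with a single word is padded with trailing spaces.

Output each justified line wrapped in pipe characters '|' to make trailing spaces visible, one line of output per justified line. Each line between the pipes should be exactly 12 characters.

Answer: |rectangle   |
|new   letter|
|of  hard  to|
|journey fish|
|sleepy      |
|sleepy      |
|segment     |

Derivation:
Line 1: ['rectangle'] (min_width=9, slack=3)
Line 2: ['new', 'letter'] (min_width=10, slack=2)
Line 3: ['of', 'hard', 'to'] (min_width=10, slack=2)
Line 4: ['journey', 'fish'] (min_width=12, slack=0)
Line 5: ['sleepy'] (min_width=6, slack=6)
Line 6: ['sleepy'] (min_width=6, slack=6)
Line 7: ['segment'] (min_width=7, slack=5)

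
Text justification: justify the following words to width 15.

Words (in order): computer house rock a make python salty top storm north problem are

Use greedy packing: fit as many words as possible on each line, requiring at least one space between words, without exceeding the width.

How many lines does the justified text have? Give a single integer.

Answer: 5

Derivation:
Line 1: ['computer', 'house'] (min_width=14, slack=1)
Line 2: ['rock', 'a', 'make'] (min_width=11, slack=4)
Line 3: ['python', 'salty'] (min_width=12, slack=3)
Line 4: ['top', 'storm', 'north'] (min_width=15, slack=0)
Line 5: ['problem', 'are'] (min_width=11, slack=4)
Total lines: 5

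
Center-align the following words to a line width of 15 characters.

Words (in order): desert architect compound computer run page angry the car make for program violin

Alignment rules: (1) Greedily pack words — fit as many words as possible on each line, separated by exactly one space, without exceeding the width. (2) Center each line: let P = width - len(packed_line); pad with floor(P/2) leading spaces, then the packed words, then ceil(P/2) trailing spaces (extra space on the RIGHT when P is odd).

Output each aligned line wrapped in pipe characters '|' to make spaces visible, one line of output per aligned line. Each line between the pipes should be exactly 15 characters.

Line 1: ['desert'] (min_width=6, slack=9)
Line 2: ['architect'] (min_width=9, slack=6)
Line 3: ['compound'] (min_width=8, slack=7)
Line 4: ['computer', 'run'] (min_width=12, slack=3)
Line 5: ['page', 'angry', 'the'] (min_width=14, slack=1)
Line 6: ['car', 'make', 'for'] (min_width=12, slack=3)
Line 7: ['program', 'violin'] (min_width=14, slack=1)

Answer: |    desert     |
|   architect   |
|   compound    |
| computer run  |
|page angry the |
| car make for  |
|program violin |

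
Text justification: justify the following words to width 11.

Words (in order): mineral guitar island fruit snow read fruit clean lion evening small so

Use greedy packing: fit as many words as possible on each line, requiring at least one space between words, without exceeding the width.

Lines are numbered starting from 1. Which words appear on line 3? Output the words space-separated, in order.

Line 1: ['mineral'] (min_width=7, slack=4)
Line 2: ['guitar'] (min_width=6, slack=5)
Line 3: ['island'] (min_width=6, slack=5)
Line 4: ['fruit', 'snow'] (min_width=10, slack=1)
Line 5: ['read', 'fruit'] (min_width=10, slack=1)
Line 6: ['clean', 'lion'] (min_width=10, slack=1)
Line 7: ['evening'] (min_width=7, slack=4)
Line 8: ['small', 'so'] (min_width=8, slack=3)

Answer: island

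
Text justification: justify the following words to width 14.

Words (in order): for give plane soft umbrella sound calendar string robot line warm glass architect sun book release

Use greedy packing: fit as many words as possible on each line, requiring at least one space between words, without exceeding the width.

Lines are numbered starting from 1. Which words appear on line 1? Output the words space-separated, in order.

Line 1: ['for', 'give', 'plane'] (min_width=14, slack=0)
Line 2: ['soft', 'umbrella'] (min_width=13, slack=1)
Line 3: ['sound', 'calendar'] (min_width=14, slack=0)
Line 4: ['string', 'robot'] (min_width=12, slack=2)
Line 5: ['line', 'warm'] (min_width=9, slack=5)
Line 6: ['glass'] (min_width=5, slack=9)
Line 7: ['architect', 'sun'] (min_width=13, slack=1)
Line 8: ['book', 'release'] (min_width=12, slack=2)

Answer: for give plane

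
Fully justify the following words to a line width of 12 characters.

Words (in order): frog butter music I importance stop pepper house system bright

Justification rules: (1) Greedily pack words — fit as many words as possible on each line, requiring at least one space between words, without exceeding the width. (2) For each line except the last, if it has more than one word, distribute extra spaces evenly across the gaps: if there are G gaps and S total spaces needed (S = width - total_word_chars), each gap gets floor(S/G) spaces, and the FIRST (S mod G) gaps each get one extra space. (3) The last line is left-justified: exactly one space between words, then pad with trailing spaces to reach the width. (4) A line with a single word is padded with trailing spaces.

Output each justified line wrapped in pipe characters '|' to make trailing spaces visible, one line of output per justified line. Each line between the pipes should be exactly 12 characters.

Answer: |frog  butter|
|music      I|
|importance  |
|stop  pepper|
|house system|
|bright      |

Derivation:
Line 1: ['frog', 'butter'] (min_width=11, slack=1)
Line 2: ['music', 'I'] (min_width=7, slack=5)
Line 3: ['importance'] (min_width=10, slack=2)
Line 4: ['stop', 'pepper'] (min_width=11, slack=1)
Line 5: ['house', 'system'] (min_width=12, slack=0)
Line 6: ['bright'] (min_width=6, slack=6)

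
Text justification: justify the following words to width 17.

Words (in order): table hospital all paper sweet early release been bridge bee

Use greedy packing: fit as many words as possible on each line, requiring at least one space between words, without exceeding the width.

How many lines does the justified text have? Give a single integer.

Line 1: ['table', 'hospital'] (min_width=14, slack=3)
Line 2: ['all', 'paper', 'sweet'] (min_width=15, slack=2)
Line 3: ['early', 'release'] (min_width=13, slack=4)
Line 4: ['been', 'bridge', 'bee'] (min_width=15, slack=2)
Total lines: 4

Answer: 4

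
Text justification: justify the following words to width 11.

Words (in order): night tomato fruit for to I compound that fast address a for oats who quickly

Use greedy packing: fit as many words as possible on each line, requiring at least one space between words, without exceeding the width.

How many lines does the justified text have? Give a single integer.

Line 1: ['night'] (min_width=5, slack=6)
Line 2: ['tomato'] (min_width=6, slack=5)
Line 3: ['fruit', 'for'] (min_width=9, slack=2)
Line 4: ['to', 'I'] (min_width=4, slack=7)
Line 5: ['compound'] (min_width=8, slack=3)
Line 6: ['that', 'fast'] (min_width=9, slack=2)
Line 7: ['address', 'a'] (min_width=9, slack=2)
Line 8: ['for', 'oats'] (min_width=8, slack=3)
Line 9: ['who', 'quickly'] (min_width=11, slack=0)
Total lines: 9

Answer: 9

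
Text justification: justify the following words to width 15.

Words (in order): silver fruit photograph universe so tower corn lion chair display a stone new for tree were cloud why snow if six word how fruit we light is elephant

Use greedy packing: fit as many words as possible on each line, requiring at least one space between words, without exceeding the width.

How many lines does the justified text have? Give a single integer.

Answer: 11

Derivation:
Line 1: ['silver', 'fruit'] (min_width=12, slack=3)
Line 2: ['photograph'] (min_width=10, slack=5)
Line 3: ['universe', 'so'] (min_width=11, slack=4)
Line 4: ['tower', 'corn', 'lion'] (min_width=15, slack=0)
Line 5: ['chair', 'display', 'a'] (min_width=15, slack=0)
Line 6: ['stone', 'new', 'for'] (min_width=13, slack=2)
Line 7: ['tree', 'were', 'cloud'] (min_width=15, slack=0)
Line 8: ['why', 'snow', 'if', 'six'] (min_width=15, slack=0)
Line 9: ['word', 'how', 'fruit'] (min_width=14, slack=1)
Line 10: ['we', 'light', 'is'] (min_width=11, slack=4)
Line 11: ['elephant'] (min_width=8, slack=7)
Total lines: 11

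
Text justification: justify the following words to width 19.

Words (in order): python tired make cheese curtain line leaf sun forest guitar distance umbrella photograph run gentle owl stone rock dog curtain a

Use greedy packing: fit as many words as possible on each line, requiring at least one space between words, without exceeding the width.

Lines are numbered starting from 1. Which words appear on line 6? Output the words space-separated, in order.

Answer: run gentle owl

Derivation:
Line 1: ['python', 'tired', 'make'] (min_width=17, slack=2)
Line 2: ['cheese', 'curtain', 'line'] (min_width=19, slack=0)
Line 3: ['leaf', 'sun', 'forest'] (min_width=15, slack=4)
Line 4: ['guitar', 'distance'] (min_width=15, slack=4)
Line 5: ['umbrella', 'photograph'] (min_width=19, slack=0)
Line 6: ['run', 'gentle', 'owl'] (min_width=14, slack=5)
Line 7: ['stone', 'rock', 'dog'] (min_width=14, slack=5)
Line 8: ['curtain', 'a'] (min_width=9, slack=10)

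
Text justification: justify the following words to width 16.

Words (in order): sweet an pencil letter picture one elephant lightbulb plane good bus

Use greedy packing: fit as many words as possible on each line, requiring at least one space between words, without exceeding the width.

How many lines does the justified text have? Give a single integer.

Line 1: ['sweet', 'an', 'pencil'] (min_width=15, slack=1)
Line 2: ['letter', 'picture'] (min_width=14, slack=2)
Line 3: ['one', 'elephant'] (min_width=12, slack=4)
Line 4: ['lightbulb', 'plane'] (min_width=15, slack=1)
Line 5: ['good', 'bus'] (min_width=8, slack=8)
Total lines: 5

Answer: 5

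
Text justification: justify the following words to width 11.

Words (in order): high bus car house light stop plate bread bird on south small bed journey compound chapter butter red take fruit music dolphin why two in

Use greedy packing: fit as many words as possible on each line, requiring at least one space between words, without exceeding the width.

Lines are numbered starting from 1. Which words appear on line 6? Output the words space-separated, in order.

Line 1: ['high', 'bus'] (min_width=8, slack=3)
Line 2: ['car', 'house'] (min_width=9, slack=2)
Line 3: ['light', 'stop'] (min_width=10, slack=1)
Line 4: ['plate', 'bread'] (min_width=11, slack=0)
Line 5: ['bird', 'on'] (min_width=7, slack=4)
Line 6: ['south', 'small'] (min_width=11, slack=0)
Line 7: ['bed', 'journey'] (min_width=11, slack=0)
Line 8: ['compound'] (min_width=8, slack=3)
Line 9: ['chapter'] (min_width=7, slack=4)
Line 10: ['butter', 'red'] (min_width=10, slack=1)
Line 11: ['take', 'fruit'] (min_width=10, slack=1)
Line 12: ['music'] (min_width=5, slack=6)
Line 13: ['dolphin', 'why'] (min_width=11, slack=0)
Line 14: ['two', 'in'] (min_width=6, slack=5)

Answer: south small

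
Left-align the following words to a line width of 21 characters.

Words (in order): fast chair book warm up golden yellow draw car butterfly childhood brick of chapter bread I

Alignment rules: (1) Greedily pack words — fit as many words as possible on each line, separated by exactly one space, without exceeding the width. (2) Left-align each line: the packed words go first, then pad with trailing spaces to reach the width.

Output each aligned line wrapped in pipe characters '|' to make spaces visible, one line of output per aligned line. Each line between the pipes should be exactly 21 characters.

Line 1: ['fast', 'chair', 'book', 'warm'] (min_width=20, slack=1)
Line 2: ['up', 'golden', 'yellow', 'draw'] (min_width=21, slack=0)
Line 3: ['car', 'butterfly'] (min_width=13, slack=8)
Line 4: ['childhood', 'brick', 'of'] (min_width=18, slack=3)
Line 5: ['chapter', 'bread', 'I'] (min_width=15, slack=6)

Answer: |fast chair book warm |
|up golden yellow draw|
|car butterfly        |
|childhood brick of   |
|chapter bread I      |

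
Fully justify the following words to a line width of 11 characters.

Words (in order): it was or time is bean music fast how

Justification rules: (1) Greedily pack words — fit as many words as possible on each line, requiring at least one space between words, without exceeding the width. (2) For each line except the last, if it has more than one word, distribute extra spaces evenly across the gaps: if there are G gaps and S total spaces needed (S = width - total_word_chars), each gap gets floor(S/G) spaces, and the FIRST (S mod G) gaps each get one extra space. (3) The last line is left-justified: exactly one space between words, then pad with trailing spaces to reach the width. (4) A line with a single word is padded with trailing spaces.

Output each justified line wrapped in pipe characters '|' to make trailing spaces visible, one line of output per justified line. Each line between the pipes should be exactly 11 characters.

Line 1: ['it', 'was', 'or'] (min_width=9, slack=2)
Line 2: ['time', 'is'] (min_width=7, slack=4)
Line 3: ['bean', 'music'] (min_width=10, slack=1)
Line 4: ['fast', 'how'] (min_width=8, slack=3)

Answer: |it  was  or|
|time     is|
|bean  music|
|fast how   |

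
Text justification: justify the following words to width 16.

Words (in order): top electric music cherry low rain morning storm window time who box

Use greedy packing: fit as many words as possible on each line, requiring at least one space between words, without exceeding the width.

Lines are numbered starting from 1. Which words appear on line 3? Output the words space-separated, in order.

Answer: rain morning

Derivation:
Line 1: ['top', 'electric'] (min_width=12, slack=4)
Line 2: ['music', 'cherry', 'low'] (min_width=16, slack=0)
Line 3: ['rain', 'morning'] (min_width=12, slack=4)
Line 4: ['storm', 'window'] (min_width=12, slack=4)
Line 5: ['time', 'who', 'box'] (min_width=12, slack=4)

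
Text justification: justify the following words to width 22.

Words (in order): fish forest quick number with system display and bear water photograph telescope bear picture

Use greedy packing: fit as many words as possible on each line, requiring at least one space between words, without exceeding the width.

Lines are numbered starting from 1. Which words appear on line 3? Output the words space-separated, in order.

Answer: display and bear water

Derivation:
Line 1: ['fish', 'forest', 'quick'] (min_width=17, slack=5)
Line 2: ['number', 'with', 'system'] (min_width=18, slack=4)
Line 3: ['display', 'and', 'bear', 'water'] (min_width=22, slack=0)
Line 4: ['photograph', 'telescope'] (min_width=20, slack=2)
Line 5: ['bear', 'picture'] (min_width=12, slack=10)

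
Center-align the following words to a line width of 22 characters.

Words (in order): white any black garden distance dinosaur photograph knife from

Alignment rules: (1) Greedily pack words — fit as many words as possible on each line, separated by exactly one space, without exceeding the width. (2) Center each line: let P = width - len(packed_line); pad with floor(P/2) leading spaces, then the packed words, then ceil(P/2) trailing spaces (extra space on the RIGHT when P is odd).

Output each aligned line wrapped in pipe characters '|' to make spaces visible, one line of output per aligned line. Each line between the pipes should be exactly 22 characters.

Answer: |white any black garden|
|  distance dinosaur   |
|photograph knife from |

Derivation:
Line 1: ['white', 'any', 'black', 'garden'] (min_width=22, slack=0)
Line 2: ['distance', 'dinosaur'] (min_width=17, slack=5)
Line 3: ['photograph', 'knife', 'from'] (min_width=21, slack=1)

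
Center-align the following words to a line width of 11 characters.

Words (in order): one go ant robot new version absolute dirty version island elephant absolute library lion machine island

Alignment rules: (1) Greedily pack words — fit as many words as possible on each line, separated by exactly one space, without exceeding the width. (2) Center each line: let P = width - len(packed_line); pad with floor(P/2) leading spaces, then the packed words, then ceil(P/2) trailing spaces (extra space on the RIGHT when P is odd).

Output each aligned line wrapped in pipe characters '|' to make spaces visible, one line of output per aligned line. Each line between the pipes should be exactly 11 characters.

Answer: |one go ant |
| robot new |
|  version  |
| absolute  |
|   dirty   |
|  version  |
|  island   |
| elephant  |
| absolute  |
|  library  |
|   lion    |
|  machine  |
|  island   |

Derivation:
Line 1: ['one', 'go', 'ant'] (min_width=10, slack=1)
Line 2: ['robot', 'new'] (min_width=9, slack=2)
Line 3: ['version'] (min_width=7, slack=4)
Line 4: ['absolute'] (min_width=8, slack=3)
Line 5: ['dirty'] (min_width=5, slack=6)
Line 6: ['version'] (min_width=7, slack=4)
Line 7: ['island'] (min_width=6, slack=5)
Line 8: ['elephant'] (min_width=8, slack=3)
Line 9: ['absolute'] (min_width=8, slack=3)
Line 10: ['library'] (min_width=7, slack=4)
Line 11: ['lion'] (min_width=4, slack=7)
Line 12: ['machine'] (min_width=7, slack=4)
Line 13: ['island'] (min_width=6, slack=5)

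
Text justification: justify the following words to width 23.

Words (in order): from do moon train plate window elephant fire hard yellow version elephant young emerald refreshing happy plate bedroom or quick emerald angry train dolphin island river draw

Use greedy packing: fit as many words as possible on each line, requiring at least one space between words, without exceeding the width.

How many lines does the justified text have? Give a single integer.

Line 1: ['from', 'do', 'moon', 'train'] (min_width=18, slack=5)
Line 2: ['plate', 'window', 'elephant'] (min_width=21, slack=2)
Line 3: ['fire', 'hard', 'yellow'] (min_width=16, slack=7)
Line 4: ['version', 'elephant', 'young'] (min_width=22, slack=1)
Line 5: ['emerald', 'refreshing'] (min_width=18, slack=5)
Line 6: ['happy', 'plate', 'bedroom', 'or'] (min_width=22, slack=1)
Line 7: ['quick', 'emerald', 'angry'] (min_width=19, slack=4)
Line 8: ['train', 'dolphin', 'island'] (min_width=20, slack=3)
Line 9: ['river', 'draw'] (min_width=10, slack=13)
Total lines: 9

Answer: 9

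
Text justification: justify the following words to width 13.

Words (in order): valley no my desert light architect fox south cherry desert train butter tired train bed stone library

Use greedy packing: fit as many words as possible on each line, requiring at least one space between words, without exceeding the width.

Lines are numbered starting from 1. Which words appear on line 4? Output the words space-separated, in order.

Line 1: ['valley', 'no', 'my'] (min_width=12, slack=1)
Line 2: ['desert', 'light'] (min_width=12, slack=1)
Line 3: ['architect', 'fox'] (min_width=13, slack=0)
Line 4: ['south', 'cherry'] (min_width=12, slack=1)
Line 5: ['desert', 'train'] (min_width=12, slack=1)
Line 6: ['butter', 'tired'] (min_width=12, slack=1)
Line 7: ['train', 'bed'] (min_width=9, slack=4)
Line 8: ['stone', 'library'] (min_width=13, slack=0)

Answer: south cherry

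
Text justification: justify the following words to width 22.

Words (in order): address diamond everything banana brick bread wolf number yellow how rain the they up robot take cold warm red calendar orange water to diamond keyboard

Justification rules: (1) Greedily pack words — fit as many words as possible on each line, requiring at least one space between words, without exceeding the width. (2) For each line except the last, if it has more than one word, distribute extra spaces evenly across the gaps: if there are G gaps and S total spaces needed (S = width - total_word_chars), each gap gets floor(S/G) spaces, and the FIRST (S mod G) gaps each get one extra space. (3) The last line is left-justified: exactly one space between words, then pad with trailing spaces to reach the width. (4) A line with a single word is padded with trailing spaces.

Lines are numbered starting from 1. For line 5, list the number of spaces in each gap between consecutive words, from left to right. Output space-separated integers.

Line 1: ['address', 'diamond'] (min_width=15, slack=7)
Line 2: ['everything', 'banana'] (min_width=17, slack=5)
Line 3: ['brick', 'bread', 'wolf'] (min_width=16, slack=6)
Line 4: ['number', 'yellow', 'how', 'rain'] (min_width=22, slack=0)
Line 5: ['the', 'they', 'up', 'robot', 'take'] (min_width=22, slack=0)
Line 6: ['cold', 'warm', 'red', 'calendar'] (min_width=22, slack=0)
Line 7: ['orange', 'water', 'to'] (min_width=15, slack=7)
Line 8: ['diamond', 'keyboard'] (min_width=16, slack=6)

Answer: 1 1 1 1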